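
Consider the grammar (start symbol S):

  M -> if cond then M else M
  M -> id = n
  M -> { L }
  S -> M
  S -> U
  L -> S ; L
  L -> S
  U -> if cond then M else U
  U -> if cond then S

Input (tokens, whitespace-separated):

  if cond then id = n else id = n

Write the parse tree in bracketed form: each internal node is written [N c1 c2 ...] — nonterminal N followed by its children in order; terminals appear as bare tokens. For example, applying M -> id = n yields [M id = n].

S
M
if cond then M else M
if cond then id = n else M
if cond then id = n else id = n

[S [M if cond then [M id = n] else [M id = n]]]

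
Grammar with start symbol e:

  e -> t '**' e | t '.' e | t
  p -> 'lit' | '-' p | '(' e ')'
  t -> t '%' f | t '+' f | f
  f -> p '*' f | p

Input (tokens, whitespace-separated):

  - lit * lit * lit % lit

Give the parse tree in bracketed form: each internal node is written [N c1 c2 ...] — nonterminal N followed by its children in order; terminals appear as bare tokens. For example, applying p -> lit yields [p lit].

[e [t [t [f [p - [p lit]] * [f [p lit] * [f [p lit]]]]] % [f [p lit]]]]

e
t
t % f
f % f
p * f % f
- p * f % f
- lit * f % f
- lit * p * f % f
- lit * lit * f % f
- lit * lit * p % f
- lit * lit * lit % f
- lit * lit * lit % p
- lit * lit * lit % lit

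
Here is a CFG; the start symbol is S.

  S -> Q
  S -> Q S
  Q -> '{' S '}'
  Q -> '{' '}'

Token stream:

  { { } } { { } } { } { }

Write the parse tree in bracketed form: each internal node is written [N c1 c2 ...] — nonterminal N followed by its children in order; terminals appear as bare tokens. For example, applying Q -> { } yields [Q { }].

[S [Q { [S [Q { }]] }] [S [Q { [S [Q { }]] }] [S [Q { }] [S [Q { }]]]]]

S
Q S
{ S } S
{ Q } S
{ { } } S
{ { } } Q S
{ { } } { S } S
{ { } } { Q } S
{ { } } { { } } S
{ { } } { { } } Q S
{ { } } { { } } { } S
{ { } } { { } } { } Q
{ { } } { { } } { } { }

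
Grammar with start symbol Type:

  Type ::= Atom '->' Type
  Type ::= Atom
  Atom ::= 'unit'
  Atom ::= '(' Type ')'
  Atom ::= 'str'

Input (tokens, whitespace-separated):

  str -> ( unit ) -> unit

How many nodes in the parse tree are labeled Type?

4

[Type [Atom str] -> [Type [Atom ( [Type [Atom unit]] )] -> [Type [Atom unit]]]]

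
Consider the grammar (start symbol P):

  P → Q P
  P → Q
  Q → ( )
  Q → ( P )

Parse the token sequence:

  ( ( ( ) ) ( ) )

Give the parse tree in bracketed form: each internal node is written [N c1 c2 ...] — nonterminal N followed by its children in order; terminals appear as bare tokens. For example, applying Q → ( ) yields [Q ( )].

[P [Q ( [P [Q ( [P [Q ( )]] )] [P [Q ( )]]] )]]

P
Q
( P )
( Q P )
( ( P ) P )
( ( Q ) P )
( ( ( ) ) P )
( ( ( ) ) Q )
( ( ( ) ) ( ) )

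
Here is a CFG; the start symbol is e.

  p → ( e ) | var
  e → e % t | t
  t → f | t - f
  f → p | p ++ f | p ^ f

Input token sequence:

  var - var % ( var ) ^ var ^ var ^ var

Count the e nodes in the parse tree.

[e [e [t [t [f [p var]]] - [f [p var]]]] % [t [f [p ( [e [t [f [p var]]]] )] ^ [f [p var] ^ [f [p var] ^ [f [p var]]]]]]]

3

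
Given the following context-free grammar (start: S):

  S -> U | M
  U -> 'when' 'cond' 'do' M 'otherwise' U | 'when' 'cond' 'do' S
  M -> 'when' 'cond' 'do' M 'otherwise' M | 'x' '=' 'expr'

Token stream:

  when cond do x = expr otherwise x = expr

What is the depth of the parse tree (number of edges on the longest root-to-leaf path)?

[S [M when cond do [M x = expr] otherwise [M x = expr]]]

3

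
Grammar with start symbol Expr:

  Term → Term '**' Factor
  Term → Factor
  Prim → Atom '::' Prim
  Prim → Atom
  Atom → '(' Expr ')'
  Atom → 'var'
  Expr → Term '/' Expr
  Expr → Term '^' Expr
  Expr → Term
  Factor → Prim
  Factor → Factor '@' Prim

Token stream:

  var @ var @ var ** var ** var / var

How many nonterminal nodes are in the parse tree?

[Expr [Term [Term [Term [Factor [Factor [Factor [Prim [Atom var]]] @ [Prim [Atom var]]] @ [Prim [Atom var]]]] ** [Factor [Prim [Atom var]]]] ** [Factor [Prim [Atom var]]]] / [Expr [Term [Factor [Prim [Atom var]]]]]]

24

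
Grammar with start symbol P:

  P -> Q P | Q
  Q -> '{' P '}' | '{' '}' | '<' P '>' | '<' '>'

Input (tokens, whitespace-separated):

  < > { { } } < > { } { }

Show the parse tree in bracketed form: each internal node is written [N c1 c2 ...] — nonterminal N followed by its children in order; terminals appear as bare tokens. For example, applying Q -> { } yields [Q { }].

[P [Q < >] [P [Q { [P [Q { }]] }] [P [Q < >] [P [Q { }] [P [Q { }]]]]]]

P
Q P
< > P
< > Q P
< > { P } P
< > { Q } P
< > { { } } P
< > { { } } Q P
< > { { } } < > P
< > { { } } < > Q P
< > { { } } < > { } P
< > { { } } < > { } Q
< > { { } } < > { } { }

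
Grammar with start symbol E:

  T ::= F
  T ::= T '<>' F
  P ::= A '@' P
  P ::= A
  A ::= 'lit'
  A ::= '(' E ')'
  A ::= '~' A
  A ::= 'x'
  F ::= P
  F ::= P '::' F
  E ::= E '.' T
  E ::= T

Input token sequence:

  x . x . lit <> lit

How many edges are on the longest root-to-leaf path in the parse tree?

[E [E [E [T [F [P [A x]]]]] . [T [F [P [A x]]]]] . [T [T [F [P [A lit]]]] <> [F [P [A lit]]]]]

7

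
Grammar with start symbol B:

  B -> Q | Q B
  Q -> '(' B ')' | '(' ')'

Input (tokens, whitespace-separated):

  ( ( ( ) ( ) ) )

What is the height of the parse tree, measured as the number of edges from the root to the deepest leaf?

[B [Q ( [B [Q ( [B [Q ( )] [B [Q ( )]]] )]] )]]

7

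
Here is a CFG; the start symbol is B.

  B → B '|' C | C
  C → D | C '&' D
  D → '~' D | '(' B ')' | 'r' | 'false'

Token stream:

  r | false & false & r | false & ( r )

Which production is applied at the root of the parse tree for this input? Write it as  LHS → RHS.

B → B '|' C

[B [B [B [C [D r]]] | [C [C [C [D false]] & [D false]] & [D r]]] | [C [C [D false]] & [D ( [B [C [D r]]] )]]]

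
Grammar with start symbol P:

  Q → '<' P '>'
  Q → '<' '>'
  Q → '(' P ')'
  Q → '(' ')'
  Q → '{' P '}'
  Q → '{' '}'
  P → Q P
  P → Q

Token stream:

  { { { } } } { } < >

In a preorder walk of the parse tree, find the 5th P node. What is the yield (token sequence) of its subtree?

[P [Q { [P [Q { [P [Q { }]] }]] }] [P [Q { }] [P [Q < >]]]]

< >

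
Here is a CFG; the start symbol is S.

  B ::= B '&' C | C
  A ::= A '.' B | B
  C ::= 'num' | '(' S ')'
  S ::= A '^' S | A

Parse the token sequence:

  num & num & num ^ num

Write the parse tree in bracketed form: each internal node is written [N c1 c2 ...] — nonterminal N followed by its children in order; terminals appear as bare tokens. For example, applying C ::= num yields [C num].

S
A ^ S
B ^ S
B & C ^ S
B & C & C ^ S
C & C & C ^ S
num & C & C ^ S
num & num & C ^ S
num & num & num ^ S
num & num & num ^ A
num & num & num ^ B
num & num & num ^ C
num & num & num ^ num

[S [A [B [B [B [C num]] & [C num]] & [C num]]] ^ [S [A [B [C num]]]]]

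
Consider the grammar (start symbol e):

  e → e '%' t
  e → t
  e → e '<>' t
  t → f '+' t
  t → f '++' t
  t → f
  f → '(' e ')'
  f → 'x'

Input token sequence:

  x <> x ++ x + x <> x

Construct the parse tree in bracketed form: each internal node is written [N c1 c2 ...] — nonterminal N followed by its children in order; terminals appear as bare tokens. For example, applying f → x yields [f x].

[e [e [e [t [f x]]] <> [t [f x] ++ [t [f x] + [t [f x]]]]] <> [t [f x]]]

e
e <> t
e <> t <> t
t <> t <> t
f <> t <> t
x <> t <> t
x <> f ++ t <> t
x <> x ++ t <> t
x <> x ++ f + t <> t
x <> x ++ x + t <> t
x <> x ++ x + f <> t
x <> x ++ x + x <> t
x <> x ++ x + x <> f
x <> x ++ x + x <> x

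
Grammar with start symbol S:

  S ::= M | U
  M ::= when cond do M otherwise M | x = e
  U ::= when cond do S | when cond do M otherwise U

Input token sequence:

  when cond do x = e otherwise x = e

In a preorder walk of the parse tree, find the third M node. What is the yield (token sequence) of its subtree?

x = e

[S [M when cond do [M x = e] otherwise [M x = e]]]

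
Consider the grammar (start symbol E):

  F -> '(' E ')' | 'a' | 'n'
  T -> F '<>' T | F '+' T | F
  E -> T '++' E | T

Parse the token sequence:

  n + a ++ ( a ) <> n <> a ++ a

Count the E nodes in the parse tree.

[E [T [F n] + [T [F a]]] ++ [E [T [F ( [E [T [F a]]] )] <> [T [F n] <> [T [F a]]]] ++ [E [T [F a]]]]]

4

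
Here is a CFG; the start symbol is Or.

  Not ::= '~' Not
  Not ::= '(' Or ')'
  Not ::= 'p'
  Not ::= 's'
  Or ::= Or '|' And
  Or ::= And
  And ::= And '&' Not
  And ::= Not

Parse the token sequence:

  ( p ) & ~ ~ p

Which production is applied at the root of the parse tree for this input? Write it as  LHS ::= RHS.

[Or [And [And [Not ( [Or [And [Not p]]] )]] & [Not ~ [Not ~ [Not p]]]]]

Or ::= And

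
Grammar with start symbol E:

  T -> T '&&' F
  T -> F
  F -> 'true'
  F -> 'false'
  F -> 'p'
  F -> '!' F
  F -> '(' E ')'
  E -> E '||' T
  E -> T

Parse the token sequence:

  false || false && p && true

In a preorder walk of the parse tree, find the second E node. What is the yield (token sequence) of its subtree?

false

[E [E [T [F false]]] || [T [T [T [F false]] && [F p]] && [F true]]]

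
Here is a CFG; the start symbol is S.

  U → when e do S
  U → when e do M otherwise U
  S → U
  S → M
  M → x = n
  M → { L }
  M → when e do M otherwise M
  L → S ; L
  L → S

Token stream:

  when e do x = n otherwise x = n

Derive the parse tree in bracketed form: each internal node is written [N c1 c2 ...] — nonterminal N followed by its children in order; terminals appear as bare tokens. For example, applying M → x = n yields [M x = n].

S
M
when e do M otherwise M
when e do x = n otherwise M
when e do x = n otherwise x = n

[S [M when e do [M x = n] otherwise [M x = n]]]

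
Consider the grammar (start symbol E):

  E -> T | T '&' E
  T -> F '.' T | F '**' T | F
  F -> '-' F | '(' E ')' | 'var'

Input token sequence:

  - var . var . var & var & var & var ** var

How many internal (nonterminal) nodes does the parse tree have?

19

[E [T [F - [F var]] . [T [F var] . [T [F var]]]] & [E [T [F var]] & [E [T [F var]] & [E [T [F var] ** [T [F var]]]]]]]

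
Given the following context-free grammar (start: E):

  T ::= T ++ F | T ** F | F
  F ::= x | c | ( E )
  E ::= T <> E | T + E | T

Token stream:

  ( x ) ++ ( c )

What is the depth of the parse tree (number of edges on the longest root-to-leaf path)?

7

[E [T [T [F ( [E [T [F x]]] )]] ++ [F ( [E [T [F c]]] )]]]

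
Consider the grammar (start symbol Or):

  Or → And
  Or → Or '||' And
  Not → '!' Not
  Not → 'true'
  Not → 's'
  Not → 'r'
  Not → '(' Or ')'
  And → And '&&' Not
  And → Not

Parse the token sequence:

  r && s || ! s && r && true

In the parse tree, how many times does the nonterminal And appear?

[Or [Or [And [And [Not r]] && [Not s]]] || [And [And [And [Not ! [Not s]]] && [Not r]] && [Not true]]]

5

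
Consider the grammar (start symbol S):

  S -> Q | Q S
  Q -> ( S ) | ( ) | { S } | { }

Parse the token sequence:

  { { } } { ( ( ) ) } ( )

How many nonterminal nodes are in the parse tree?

[S [Q { [S [Q { }]] }] [S [Q { [S [Q ( [S [Q ( )]] )]] }] [S [Q ( )]]]]

12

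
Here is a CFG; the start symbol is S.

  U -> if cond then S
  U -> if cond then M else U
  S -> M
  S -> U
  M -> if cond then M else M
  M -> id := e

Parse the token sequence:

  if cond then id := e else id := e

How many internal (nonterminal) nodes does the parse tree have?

[S [M if cond then [M id := e] else [M id := e]]]

4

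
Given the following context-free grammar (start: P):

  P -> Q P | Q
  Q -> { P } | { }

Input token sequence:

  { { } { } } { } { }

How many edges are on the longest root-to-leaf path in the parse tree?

5

[P [Q { [P [Q { }] [P [Q { }]]] }] [P [Q { }] [P [Q { }]]]]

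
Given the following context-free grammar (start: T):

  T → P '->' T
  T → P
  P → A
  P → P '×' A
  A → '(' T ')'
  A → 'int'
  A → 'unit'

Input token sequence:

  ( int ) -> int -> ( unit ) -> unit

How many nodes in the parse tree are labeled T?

[T [P [A ( [T [P [A int]]] )]] -> [T [P [A int]] -> [T [P [A ( [T [P [A unit]]] )]] -> [T [P [A unit]]]]]]

6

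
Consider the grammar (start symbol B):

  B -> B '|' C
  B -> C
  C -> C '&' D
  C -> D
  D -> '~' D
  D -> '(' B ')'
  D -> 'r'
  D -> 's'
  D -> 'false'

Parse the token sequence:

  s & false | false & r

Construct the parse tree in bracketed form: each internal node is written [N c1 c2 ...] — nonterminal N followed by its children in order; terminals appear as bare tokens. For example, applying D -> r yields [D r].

B
B | C
C | C
C & D | C
D & D | C
s & D | C
s & false | C
s & false | C & D
s & false | D & D
s & false | false & D
s & false | false & r

[B [B [C [C [D s]] & [D false]]] | [C [C [D false]] & [D r]]]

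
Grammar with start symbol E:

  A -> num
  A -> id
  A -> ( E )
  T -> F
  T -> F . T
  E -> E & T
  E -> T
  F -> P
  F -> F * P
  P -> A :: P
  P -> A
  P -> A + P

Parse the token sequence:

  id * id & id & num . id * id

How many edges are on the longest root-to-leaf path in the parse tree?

[E [E [E [T [F [F [P [A id]]] * [P [A id]]]]] & [T [F [P [A id]]]]] & [T [F [P [A num]]] . [T [F [F [P [A id]]] * [P [A id]]]]]]

8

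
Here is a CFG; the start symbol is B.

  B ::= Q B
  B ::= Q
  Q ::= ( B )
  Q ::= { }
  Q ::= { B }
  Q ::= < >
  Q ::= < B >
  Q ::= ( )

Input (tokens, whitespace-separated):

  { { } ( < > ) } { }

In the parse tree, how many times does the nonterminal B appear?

[B [Q { [B [Q { }] [B [Q ( [B [Q < >]] )]]] }] [B [Q { }]]]

5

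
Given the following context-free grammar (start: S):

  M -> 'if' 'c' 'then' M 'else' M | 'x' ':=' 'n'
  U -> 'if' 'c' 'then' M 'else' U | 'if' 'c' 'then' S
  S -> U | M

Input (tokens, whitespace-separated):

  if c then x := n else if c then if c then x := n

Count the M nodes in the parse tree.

2

[S [U if c then [M x := n] else [U if c then [S [U if c then [S [M x := n]]]]]]]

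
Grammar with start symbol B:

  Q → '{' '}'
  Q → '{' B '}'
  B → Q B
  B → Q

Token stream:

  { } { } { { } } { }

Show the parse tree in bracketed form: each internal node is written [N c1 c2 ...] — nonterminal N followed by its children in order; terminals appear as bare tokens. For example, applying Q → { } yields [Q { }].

[B [Q { }] [B [Q { }] [B [Q { [B [Q { }]] }] [B [Q { }]]]]]

B
Q B
{ } B
{ } Q B
{ } { } B
{ } { } Q B
{ } { } { B } B
{ } { } { Q } B
{ } { } { { } } B
{ } { } { { } } Q
{ } { } { { } } { }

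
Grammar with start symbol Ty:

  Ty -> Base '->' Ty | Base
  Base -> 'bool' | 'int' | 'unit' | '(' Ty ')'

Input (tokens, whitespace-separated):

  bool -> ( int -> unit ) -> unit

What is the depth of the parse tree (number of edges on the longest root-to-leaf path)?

[Ty [Base bool] -> [Ty [Base ( [Ty [Base int] -> [Ty [Base unit]]] )] -> [Ty [Base unit]]]]

6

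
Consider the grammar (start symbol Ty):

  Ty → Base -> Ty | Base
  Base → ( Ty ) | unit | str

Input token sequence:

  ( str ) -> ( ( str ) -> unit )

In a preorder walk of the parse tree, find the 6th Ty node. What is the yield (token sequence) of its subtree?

[Ty [Base ( [Ty [Base str]] )] -> [Ty [Base ( [Ty [Base ( [Ty [Base str]] )] -> [Ty [Base unit]]] )]]]

unit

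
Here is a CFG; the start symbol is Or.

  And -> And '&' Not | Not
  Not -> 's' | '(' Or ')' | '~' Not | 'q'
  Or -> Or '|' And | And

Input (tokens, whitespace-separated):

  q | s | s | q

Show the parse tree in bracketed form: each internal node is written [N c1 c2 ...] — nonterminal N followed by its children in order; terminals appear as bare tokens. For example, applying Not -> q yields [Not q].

Or
Or | And
Or | And | And
Or | And | And | And
And | And | And | And
Not | And | And | And
q | And | And | And
q | Not | And | And
q | s | And | And
q | s | Not | And
q | s | s | And
q | s | s | Not
q | s | s | q

[Or [Or [Or [Or [And [Not q]]] | [And [Not s]]] | [And [Not s]]] | [And [Not q]]]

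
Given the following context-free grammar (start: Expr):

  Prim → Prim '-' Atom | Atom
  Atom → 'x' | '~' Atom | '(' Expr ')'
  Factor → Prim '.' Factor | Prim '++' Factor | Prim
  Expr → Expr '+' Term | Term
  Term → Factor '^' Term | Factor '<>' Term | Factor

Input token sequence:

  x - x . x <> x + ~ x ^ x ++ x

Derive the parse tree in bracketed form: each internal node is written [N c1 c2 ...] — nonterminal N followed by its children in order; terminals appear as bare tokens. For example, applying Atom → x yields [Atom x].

[Expr [Expr [Term [Factor [Prim [Prim [Atom x]] - [Atom x]] . [Factor [Prim [Atom x]]]] <> [Term [Factor [Prim [Atom x]]]]]] + [Term [Factor [Prim [Atom ~ [Atom x]]]] ^ [Term [Factor [Prim [Atom x]] ++ [Factor [Prim [Atom x]]]]]]]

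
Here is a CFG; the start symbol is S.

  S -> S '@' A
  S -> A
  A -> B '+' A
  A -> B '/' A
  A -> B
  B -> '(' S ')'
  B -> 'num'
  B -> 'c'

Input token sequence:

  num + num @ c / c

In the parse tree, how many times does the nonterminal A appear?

[S [S [A [B num] + [A [B num]]]] @ [A [B c] / [A [B c]]]]

4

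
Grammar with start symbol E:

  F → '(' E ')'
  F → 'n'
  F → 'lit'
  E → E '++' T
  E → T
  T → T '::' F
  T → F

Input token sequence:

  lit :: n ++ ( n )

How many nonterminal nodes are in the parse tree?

[E [E [T [T [F lit]] :: [F n]]] ++ [T [F ( [E [T [F n]]] )]]]

11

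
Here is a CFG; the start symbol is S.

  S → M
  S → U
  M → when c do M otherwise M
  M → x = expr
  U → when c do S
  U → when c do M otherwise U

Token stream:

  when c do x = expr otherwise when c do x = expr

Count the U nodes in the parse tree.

2

[S [U when c do [M x = expr] otherwise [U when c do [S [M x = expr]]]]]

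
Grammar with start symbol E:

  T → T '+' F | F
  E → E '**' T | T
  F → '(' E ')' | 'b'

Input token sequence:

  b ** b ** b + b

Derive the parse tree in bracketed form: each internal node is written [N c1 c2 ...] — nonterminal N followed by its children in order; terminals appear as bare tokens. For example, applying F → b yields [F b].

E
E ** T
E ** T ** T
T ** T ** T
F ** T ** T
b ** T ** T
b ** F ** T
b ** b ** T
b ** b ** T + F
b ** b ** F + F
b ** b ** b + F
b ** b ** b + b

[E [E [E [T [F b]]] ** [T [F b]]] ** [T [T [F b]] + [F b]]]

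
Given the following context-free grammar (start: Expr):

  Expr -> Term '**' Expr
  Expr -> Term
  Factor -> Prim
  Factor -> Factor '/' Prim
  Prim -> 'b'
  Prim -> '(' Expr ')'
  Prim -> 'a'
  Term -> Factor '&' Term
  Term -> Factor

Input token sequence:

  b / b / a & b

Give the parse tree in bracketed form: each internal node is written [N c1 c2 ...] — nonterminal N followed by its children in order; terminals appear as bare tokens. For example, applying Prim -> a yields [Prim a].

[Expr [Term [Factor [Factor [Factor [Prim b]] / [Prim b]] / [Prim a]] & [Term [Factor [Prim b]]]]]

Expr
Term
Factor & Term
Factor / Prim & Term
Factor / Prim / Prim & Term
Prim / Prim / Prim & Term
b / Prim / Prim & Term
b / b / Prim & Term
b / b / a & Term
b / b / a & Factor
b / b / a & Prim
b / b / a & b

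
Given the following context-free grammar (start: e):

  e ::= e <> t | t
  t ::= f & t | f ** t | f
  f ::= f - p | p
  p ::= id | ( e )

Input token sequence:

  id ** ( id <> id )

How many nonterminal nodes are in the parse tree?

[e [t [f [p id]] ** [t [f [p ( [e [e [t [f [p id]]]] <> [t [f [p id]]]] )]]]]]

15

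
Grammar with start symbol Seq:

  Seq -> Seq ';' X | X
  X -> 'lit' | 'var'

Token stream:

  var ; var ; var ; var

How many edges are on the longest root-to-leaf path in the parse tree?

[Seq [Seq [Seq [Seq [X var]] ; [X var]] ; [X var]] ; [X var]]

5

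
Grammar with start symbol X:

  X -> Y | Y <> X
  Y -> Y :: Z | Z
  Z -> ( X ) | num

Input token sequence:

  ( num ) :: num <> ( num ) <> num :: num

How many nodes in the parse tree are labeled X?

5

[X [Y [Y [Z ( [X [Y [Z num]]] )]] :: [Z num]] <> [X [Y [Z ( [X [Y [Z num]]] )]] <> [X [Y [Y [Z num]] :: [Z num]]]]]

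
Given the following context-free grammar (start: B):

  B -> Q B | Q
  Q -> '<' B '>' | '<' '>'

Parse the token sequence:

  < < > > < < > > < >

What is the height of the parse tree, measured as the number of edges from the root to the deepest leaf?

[B [Q < [B [Q < >]] >] [B [Q < [B [Q < >]] >] [B [Q < >]]]]

5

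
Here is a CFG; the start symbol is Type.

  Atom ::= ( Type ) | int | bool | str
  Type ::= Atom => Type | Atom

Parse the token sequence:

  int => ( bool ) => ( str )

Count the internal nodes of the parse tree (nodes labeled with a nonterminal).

[Type [Atom int] => [Type [Atom ( [Type [Atom bool]] )] => [Type [Atom ( [Type [Atom str]] )]]]]

10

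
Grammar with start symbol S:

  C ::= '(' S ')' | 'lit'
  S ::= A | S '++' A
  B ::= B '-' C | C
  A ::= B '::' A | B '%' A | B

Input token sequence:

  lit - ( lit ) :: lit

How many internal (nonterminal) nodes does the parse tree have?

[S [A [B [B [C lit]] - [C ( [S [A [B [C lit]]]] )]] :: [A [B [C lit]]]]]

13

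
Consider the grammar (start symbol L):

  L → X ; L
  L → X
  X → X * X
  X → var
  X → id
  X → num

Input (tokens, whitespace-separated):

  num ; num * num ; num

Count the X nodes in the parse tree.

[L [X num] ; [L [X [X num] * [X num]] ; [L [X num]]]]

5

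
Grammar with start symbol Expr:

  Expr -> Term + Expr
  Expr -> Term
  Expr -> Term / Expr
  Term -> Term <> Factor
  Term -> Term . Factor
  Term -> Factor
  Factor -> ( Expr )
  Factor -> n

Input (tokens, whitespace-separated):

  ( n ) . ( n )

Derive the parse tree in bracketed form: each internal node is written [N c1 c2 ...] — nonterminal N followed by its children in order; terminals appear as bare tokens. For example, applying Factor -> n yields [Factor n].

Expr
Term
Term . Factor
Factor . Factor
( Expr ) . Factor
( Term ) . Factor
( Factor ) . Factor
( n ) . Factor
( n ) . ( Expr )
( n ) . ( Term )
( n ) . ( Factor )
( n ) . ( n )

[Expr [Term [Term [Factor ( [Expr [Term [Factor n]]] )]] . [Factor ( [Expr [Term [Factor n]]] )]]]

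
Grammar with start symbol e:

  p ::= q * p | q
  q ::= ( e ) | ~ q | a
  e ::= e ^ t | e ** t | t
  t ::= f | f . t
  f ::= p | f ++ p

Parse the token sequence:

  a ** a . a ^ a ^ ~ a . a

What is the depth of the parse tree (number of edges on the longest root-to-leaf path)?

[e [e [e [e [t [f [p [q a]]]]] ** [t [f [p [q a]]] . [t [f [p [q a]]]]]] ^ [t [f [p [q a]]]]] ^ [t [f [p [q ~ [q a]]]] . [t [f [p [q a]]]]]]

8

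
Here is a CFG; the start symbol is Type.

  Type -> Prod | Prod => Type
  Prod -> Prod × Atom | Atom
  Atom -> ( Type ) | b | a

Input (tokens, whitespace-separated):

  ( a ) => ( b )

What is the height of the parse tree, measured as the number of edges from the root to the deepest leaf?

7

[Type [Prod [Atom ( [Type [Prod [Atom a]]] )]] => [Type [Prod [Atom ( [Type [Prod [Atom b]]] )]]]]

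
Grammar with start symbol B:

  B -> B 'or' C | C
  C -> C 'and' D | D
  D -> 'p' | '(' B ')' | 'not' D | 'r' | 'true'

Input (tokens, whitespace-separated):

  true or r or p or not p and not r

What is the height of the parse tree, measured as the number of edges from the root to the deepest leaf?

[B [B [B [B [C [D true]]] or [C [D r]]] or [C [D p]]] or [C [C [D not [D p]]] and [D not [D r]]]]

6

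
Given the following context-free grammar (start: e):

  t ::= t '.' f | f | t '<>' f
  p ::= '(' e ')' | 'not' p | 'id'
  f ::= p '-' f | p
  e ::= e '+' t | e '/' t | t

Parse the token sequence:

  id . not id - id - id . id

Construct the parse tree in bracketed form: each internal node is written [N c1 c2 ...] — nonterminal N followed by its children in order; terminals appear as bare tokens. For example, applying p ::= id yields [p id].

e
t
t . f
t . f . f
f . f . f
p . f . f
id . f . f
id . p - f . f
id . not p - f . f
id . not id - f . f
id . not id - p - f . f
id . not id - id - f . f
id . not id - id - p . f
id . not id - id - id . f
id . not id - id - id . p
id . not id - id - id . id

[e [t [t [t [f [p id]]] . [f [p not [p id]] - [f [p id] - [f [p id]]]]] . [f [p id]]]]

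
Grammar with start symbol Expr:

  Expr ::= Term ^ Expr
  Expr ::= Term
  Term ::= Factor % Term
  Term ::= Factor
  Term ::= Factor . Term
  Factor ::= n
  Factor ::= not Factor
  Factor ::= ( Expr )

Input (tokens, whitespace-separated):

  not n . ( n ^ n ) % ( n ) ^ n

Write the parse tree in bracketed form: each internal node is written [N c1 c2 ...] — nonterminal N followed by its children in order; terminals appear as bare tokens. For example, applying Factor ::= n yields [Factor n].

Expr
Term ^ Expr
Factor . Term ^ Expr
not Factor . Term ^ Expr
not n . Term ^ Expr
not n . Factor % Term ^ Expr
not n . ( Expr ) % Term ^ Expr
not n . ( Term ^ Expr ) % Term ^ Expr
not n . ( Factor ^ Expr ) % Term ^ Expr
not n . ( n ^ Expr ) % Term ^ Expr
not n . ( n ^ Term ) % Term ^ Expr
not n . ( n ^ Factor ) % Term ^ Expr
not n . ( n ^ n ) % Term ^ Expr
not n . ( n ^ n ) % Factor ^ Expr
not n . ( n ^ n ) % ( Expr ) ^ Expr
not n . ( n ^ n ) % ( Term ) ^ Expr
not n . ( n ^ n ) % ( Factor ) ^ Expr
not n . ( n ^ n ) % ( n ) ^ Expr
not n . ( n ^ n ) % ( n ) ^ Term
not n . ( n ^ n ) % ( n ) ^ Factor
not n . ( n ^ n ) % ( n ) ^ n

[Expr [Term [Factor not [Factor n]] . [Term [Factor ( [Expr [Term [Factor n]] ^ [Expr [Term [Factor n]]]] )] % [Term [Factor ( [Expr [Term [Factor n]]] )]]]] ^ [Expr [Term [Factor n]]]]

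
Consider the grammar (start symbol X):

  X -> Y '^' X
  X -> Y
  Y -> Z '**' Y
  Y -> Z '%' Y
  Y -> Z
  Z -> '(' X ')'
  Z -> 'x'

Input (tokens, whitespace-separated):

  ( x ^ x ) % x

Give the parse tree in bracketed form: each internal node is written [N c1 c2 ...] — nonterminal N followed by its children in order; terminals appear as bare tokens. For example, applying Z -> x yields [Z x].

X
Y
Z % Y
( X ) % Y
( Y ^ X ) % Y
( Z ^ X ) % Y
( x ^ X ) % Y
( x ^ Y ) % Y
( x ^ Z ) % Y
( x ^ x ) % Y
( x ^ x ) % Z
( x ^ x ) % x

[X [Y [Z ( [X [Y [Z x]] ^ [X [Y [Z x]]]] )] % [Y [Z x]]]]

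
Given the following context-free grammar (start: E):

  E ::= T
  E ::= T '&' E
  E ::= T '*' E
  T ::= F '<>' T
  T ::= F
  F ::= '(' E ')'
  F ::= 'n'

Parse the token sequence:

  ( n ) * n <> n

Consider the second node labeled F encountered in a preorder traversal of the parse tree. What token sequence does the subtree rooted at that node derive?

[E [T [F ( [E [T [F n]]] )]] * [E [T [F n] <> [T [F n]]]]]

n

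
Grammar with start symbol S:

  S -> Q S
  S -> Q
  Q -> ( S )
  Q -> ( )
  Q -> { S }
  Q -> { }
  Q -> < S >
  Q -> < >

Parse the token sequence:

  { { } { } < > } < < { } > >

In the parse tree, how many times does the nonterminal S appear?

7

[S [Q { [S [Q { }] [S [Q { }] [S [Q < >]]]] }] [S [Q < [S [Q < [S [Q { }]] >]] >]]]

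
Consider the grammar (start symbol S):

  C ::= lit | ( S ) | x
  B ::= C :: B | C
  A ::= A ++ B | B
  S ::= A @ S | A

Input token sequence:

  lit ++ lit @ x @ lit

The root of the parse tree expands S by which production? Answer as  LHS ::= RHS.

S ::= A @ S

[S [A [A [B [C lit]]] ++ [B [C lit]]] @ [S [A [B [C x]]] @ [S [A [B [C lit]]]]]]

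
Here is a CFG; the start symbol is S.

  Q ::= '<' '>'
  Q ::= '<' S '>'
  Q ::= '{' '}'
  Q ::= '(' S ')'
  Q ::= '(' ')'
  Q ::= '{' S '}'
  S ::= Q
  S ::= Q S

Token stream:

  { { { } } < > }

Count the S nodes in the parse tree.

4

[S [Q { [S [Q { [S [Q { }]] }] [S [Q < >]]] }]]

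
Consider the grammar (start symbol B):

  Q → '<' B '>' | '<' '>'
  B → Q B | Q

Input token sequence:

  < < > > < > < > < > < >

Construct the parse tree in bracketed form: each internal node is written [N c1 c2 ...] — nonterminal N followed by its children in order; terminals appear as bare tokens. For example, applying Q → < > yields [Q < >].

[B [Q < [B [Q < >]] >] [B [Q < >] [B [Q < >] [B [Q < >] [B [Q < >]]]]]]

B
Q B
< B > B
< Q > B
< < > > B
< < > > Q B
< < > > < > B
< < > > < > Q B
< < > > < > < > B
< < > > < > < > Q B
< < > > < > < > < > B
< < > > < > < > < > Q
< < > > < > < > < > < >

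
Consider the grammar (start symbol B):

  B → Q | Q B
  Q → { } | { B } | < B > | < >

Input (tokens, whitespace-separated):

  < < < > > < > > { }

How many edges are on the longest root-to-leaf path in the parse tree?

6

[B [Q < [B [Q < [B [Q < >]] >] [B [Q < >]]] >] [B [Q { }]]]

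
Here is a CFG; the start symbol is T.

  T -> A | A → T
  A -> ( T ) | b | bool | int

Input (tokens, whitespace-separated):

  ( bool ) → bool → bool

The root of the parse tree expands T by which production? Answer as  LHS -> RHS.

[T [A ( [T [A bool]] )] → [T [A bool] → [T [A bool]]]]

T -> A → T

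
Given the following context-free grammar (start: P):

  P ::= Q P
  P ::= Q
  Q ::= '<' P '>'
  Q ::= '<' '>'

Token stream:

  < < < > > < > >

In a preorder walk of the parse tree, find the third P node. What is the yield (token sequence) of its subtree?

< >

[P [Q < [P [Q < [P [Q < >]] >] [P [Q < >]]] >]]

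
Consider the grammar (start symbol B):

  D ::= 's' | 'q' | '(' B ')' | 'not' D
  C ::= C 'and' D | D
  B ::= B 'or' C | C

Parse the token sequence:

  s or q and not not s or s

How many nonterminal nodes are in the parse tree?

[B [B [B [C [D s]]] or [C [C [D q]] and [D not [D not [D s]]]]] or [C [D s]]]

13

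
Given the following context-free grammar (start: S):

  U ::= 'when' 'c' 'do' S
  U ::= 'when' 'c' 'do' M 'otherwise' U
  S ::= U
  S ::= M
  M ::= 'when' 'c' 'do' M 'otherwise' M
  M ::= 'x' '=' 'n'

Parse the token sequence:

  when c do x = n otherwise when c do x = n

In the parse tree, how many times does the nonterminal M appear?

[S [U when c do [M x = n] otherwise [U when c do [S [M x = n]]]]]

2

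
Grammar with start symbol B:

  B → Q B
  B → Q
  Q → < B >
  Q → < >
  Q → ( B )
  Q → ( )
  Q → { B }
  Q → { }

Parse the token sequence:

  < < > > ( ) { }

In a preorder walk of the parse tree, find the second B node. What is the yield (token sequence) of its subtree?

< >

[B [Q < [B [Q < >]] >] [B [Q ( )] [B [Q { }]]]]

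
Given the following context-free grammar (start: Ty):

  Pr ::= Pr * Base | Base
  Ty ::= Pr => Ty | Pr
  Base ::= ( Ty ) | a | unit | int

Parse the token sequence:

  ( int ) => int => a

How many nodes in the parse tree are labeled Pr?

4

[Ty [Pr [Base ( [Ty [Pr [Base int]]] )]] => [Ty [Pr [Base int]] => [Ty [Pr [Base a]]]]]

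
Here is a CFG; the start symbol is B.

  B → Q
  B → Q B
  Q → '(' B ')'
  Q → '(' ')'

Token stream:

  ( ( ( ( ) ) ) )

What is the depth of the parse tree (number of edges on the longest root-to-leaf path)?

[B [Q ( [B [Q ( [B [Q ( [B [Q ( )]] )]] )]] )]]

8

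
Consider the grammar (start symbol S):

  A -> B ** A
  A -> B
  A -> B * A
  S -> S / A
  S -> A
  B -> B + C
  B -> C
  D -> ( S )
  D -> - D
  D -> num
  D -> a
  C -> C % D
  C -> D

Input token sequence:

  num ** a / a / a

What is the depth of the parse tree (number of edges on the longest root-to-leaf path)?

8

[S [S [S [A [B [C [D num]]] ** [A [B [C [D a]]]]]] / [A [B [C [D a]]]]] / [A [B [C [D a]]]]]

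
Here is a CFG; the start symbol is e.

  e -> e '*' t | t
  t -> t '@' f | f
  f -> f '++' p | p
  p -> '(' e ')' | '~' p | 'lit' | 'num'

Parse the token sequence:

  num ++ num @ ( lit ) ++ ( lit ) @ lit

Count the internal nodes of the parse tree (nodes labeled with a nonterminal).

[e [t [t [t [f [f [p num]] ++ [p num]]] @ [f [f [p ( [e [t [f [p lit]]]] )]] ++ [p ( [e [t [f [p lit]]]] )]]] @ [f [p lit]]]]

22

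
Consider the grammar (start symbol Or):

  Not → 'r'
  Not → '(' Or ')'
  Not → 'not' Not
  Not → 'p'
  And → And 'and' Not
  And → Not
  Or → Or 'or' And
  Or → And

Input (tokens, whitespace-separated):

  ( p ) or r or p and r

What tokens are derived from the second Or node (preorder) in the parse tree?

[Or [Or [Or [And [Not ( [Or [And [Not p]]] )]]] or [And [Not r]]] or [And [And [Not p]] and [Not r]]]

( p ) or r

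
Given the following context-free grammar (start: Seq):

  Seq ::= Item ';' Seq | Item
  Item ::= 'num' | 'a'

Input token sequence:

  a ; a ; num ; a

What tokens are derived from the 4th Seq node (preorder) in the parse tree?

[Seq [Item a] ; [Seq [Item a] ; [Seq [Item num] ; [Seq [Item a]]]]]

a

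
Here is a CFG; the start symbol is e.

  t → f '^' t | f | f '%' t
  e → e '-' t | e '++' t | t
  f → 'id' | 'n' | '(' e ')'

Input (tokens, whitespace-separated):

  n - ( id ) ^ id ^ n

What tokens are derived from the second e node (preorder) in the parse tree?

n

[e [e [t [f n]]] - [t [f ( [e [t [f id]]] )] ^ [t [f id] ^ [t [f n]]]]]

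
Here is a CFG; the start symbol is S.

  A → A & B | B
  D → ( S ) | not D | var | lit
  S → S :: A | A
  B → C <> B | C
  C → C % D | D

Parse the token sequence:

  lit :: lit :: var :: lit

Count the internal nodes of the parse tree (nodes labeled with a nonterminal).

20

[S [S [S [S [A [B [C [D lit]]]]] :: [A [B [C [D lit]]]]] :: [A [B [C [D var]]]]] :: [A [B [C [D lit]]]]]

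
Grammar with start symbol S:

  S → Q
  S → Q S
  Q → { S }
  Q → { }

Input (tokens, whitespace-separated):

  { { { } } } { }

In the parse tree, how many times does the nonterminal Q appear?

4

[S [Q { [S [Q { [S [Q { }]] }]] }] [S [Q { }]]]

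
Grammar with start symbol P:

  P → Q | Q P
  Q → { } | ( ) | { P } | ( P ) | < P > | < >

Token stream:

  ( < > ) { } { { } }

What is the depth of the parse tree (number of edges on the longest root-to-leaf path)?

6

[P [Q ( [P [Q < >]] )] [P [Q { }] [P [Q { [P [Q { }]] }]]]]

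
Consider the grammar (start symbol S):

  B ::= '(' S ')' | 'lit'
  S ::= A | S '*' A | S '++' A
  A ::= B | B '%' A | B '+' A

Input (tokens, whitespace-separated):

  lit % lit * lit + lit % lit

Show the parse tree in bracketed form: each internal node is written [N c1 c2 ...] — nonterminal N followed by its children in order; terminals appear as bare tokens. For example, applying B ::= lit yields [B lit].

[S [S [A [B lit] % [A [B lit]]]] * [A [B lit] + [A [B lit] % [A [B lit]]]]]

S
S * A
A * A
B % A * A
lit % A * A
lit % B * A
lit % lit * A
lit % lit * B + A
lit % lit * lit + A
lit % lit * lit + B % A
lit % lit * lit + lit % A
lit % lit * lit + lit % B
lit % lit * lit + lit % lit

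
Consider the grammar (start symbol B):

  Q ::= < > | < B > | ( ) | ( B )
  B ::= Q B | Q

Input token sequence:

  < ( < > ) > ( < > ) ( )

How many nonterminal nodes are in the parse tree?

12

[B [Q < [B [Q ( [B [Q < >]] )]] >] [B [Q ( [B [Q < >]] )] [B [Q ( )]]]]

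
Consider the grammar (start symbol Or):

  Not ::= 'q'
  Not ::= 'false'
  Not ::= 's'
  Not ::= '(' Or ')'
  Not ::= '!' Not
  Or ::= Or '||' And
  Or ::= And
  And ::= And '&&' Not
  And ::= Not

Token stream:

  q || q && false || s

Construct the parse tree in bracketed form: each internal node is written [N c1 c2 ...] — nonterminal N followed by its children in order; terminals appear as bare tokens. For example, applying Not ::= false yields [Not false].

Or
Or || And
Or || And || And
And || And || And
Not || And || And
q || And || And
q || And && Not || And
q || Not && Not || And
q || q && Not || And
q || q && false || And
q || q && false || Not
q || q && false || s

[Or [Or [Or [And [Not q]]] || [And [And [Not q]] && [Not false]]] || [And [Not s]]]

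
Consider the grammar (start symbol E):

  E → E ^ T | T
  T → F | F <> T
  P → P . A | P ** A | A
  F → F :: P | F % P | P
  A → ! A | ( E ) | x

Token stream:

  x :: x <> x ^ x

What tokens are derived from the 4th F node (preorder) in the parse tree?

x

[E [E [T [F [F [P [A x]]] :: [P [A x]]] <> [T [F [P [A x]]]]]] ^ [T [F [P [A x]]]]]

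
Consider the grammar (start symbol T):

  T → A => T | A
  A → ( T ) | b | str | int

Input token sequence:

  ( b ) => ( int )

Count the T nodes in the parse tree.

4

[T [A ( [T [A b]] )] => [T [A ( [T [A int]] )]]]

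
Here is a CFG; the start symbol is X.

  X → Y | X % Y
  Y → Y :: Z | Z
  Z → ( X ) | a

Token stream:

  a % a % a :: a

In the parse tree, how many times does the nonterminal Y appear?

[X [X [X [Y [Z a]]] % [Y [Z a]]] % [Y [Y [Z a]] :: [Z a]]]

4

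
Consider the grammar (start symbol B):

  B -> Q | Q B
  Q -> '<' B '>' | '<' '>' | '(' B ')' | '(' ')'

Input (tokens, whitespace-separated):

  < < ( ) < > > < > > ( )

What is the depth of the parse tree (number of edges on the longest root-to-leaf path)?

7

[B [Q < [B [Q < [B [Q ( )] [B [Q < >]]] >] [B [Q < >]]] >] [B [Q ( )]]]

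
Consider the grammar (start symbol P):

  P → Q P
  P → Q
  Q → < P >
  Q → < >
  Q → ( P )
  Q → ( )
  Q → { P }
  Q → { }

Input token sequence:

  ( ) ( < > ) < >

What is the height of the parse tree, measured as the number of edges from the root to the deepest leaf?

[P [Q ( )] [P [Q ( [P [Q < >]] )] [P [Q < >]]]]

5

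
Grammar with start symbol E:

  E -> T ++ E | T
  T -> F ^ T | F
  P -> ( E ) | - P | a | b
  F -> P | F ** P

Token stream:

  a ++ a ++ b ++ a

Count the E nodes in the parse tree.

[E [T [F [P a]]] ++ [E [T [F [P a]]] ++ [E [T [F [P b]]] ++ [E [T [F [P a]]]]]]]

4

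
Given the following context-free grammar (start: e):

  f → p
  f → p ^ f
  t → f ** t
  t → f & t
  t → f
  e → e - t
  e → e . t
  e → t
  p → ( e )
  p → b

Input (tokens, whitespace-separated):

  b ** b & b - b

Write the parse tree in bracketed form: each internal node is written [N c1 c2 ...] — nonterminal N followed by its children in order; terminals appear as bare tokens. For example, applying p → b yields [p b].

e
e - t
t - t
f ** t - t
p ** t - t
b ** t - t
b ** f & t - t
b ** p & t - t
b ** b & t - t
b ** b & f - t
b ** b & p - t
b ** b & b - t
b ** b & b - f
b ** b & b - p
b ** b & b - b

[e [e [t [f [p b]] ** [t [f [p b]] & [t [f [p b]]]]]] - [t [f [p b]]]]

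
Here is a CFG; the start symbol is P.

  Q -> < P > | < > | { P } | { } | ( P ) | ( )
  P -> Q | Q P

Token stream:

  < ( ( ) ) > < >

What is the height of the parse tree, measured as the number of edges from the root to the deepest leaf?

6

[P [Q < [P [Q ( [P [Q ( )]] )]] >] [P [Q < >]]]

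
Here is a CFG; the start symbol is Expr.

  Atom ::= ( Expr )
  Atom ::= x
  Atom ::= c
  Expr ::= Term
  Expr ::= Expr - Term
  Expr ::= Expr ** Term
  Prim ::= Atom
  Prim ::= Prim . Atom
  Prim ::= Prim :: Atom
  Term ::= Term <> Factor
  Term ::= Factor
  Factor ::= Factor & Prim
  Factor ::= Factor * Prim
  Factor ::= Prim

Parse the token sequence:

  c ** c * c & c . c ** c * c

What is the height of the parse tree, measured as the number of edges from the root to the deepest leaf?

8

[Expr [Expr [Expr [Term [Factor [Prim [Atom c]]]]] ** [Term [Factor [Factor [Factor [Prim [Atom c]]] * [Prim [Atom c]]] & [Prim [Prim [Atom c]] . [Atom c]]]]] ** [Term [Factor [Factor [Prim [Atom c]]] * [Prim [Atom c]]]]]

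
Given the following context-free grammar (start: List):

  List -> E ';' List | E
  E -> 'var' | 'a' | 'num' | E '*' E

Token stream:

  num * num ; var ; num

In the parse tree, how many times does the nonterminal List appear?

[List [E [E num] * [E num]] ; [List [E var] ; [List [E num]]]]

3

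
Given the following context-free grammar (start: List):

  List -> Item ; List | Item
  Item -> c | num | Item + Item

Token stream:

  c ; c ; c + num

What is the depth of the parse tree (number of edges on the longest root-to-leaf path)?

5

[List [Item c] ; [List [Item c] ; [List [Item [Item c] + [Item num]]]]]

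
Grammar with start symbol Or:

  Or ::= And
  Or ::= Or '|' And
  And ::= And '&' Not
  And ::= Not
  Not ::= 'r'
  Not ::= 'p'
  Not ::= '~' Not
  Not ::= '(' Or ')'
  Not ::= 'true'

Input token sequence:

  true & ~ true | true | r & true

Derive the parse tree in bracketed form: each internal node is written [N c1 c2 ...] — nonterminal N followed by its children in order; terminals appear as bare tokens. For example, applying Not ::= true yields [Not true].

Or
Or | And
Or | And | And
And | And | And
And & Not | And | And
Not & Not | And | And
true & Not | And | And
true & ~ Not | And | And
true & ~ true | And | And
true & ~ true | Not | And
true & ~ true | true | And
true & ~ true | true | And & Not
true & ~ true | true | Not & Not
true & ~ true | true | r & Not
true & ~ true | true | r & true

[Or [Or [Or [And [And [Not true]] & [Not ~ [Not true]]]] | [And [Not true]]] | [And [And [Not r]] & [Not true]]]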